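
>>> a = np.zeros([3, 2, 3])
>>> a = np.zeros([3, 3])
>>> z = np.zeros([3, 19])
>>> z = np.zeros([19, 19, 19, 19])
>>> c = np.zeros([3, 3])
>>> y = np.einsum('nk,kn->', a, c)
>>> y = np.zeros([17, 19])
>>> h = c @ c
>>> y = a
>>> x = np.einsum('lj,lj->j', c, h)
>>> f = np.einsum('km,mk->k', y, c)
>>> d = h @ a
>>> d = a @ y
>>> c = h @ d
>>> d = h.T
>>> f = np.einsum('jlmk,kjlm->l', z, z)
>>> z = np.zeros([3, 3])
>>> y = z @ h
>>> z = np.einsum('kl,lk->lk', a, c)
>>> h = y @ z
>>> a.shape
(3, 3)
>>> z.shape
(3, 3)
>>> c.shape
(3, 3)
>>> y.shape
(3, 3)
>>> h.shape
(3, 3)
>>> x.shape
(3,)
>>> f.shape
(19,)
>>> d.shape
(3, 3)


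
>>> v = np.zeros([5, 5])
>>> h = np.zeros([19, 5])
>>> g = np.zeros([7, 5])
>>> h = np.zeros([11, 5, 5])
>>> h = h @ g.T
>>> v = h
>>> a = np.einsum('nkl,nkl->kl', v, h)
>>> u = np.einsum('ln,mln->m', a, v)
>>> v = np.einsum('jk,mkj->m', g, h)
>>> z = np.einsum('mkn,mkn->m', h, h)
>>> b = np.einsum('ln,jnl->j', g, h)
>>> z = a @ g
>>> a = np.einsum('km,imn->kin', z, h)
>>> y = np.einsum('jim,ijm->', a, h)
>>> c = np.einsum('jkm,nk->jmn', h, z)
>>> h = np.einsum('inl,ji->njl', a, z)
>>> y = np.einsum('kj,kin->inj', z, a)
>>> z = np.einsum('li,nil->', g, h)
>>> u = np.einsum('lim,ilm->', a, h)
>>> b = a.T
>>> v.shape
(11,)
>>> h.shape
(11, 5, 7)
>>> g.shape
(7, 5)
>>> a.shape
(5, 11, 7)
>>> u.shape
()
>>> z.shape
()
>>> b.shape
(7, 11, 5)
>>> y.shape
(11, 7, 5)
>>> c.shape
(11, 7, 5)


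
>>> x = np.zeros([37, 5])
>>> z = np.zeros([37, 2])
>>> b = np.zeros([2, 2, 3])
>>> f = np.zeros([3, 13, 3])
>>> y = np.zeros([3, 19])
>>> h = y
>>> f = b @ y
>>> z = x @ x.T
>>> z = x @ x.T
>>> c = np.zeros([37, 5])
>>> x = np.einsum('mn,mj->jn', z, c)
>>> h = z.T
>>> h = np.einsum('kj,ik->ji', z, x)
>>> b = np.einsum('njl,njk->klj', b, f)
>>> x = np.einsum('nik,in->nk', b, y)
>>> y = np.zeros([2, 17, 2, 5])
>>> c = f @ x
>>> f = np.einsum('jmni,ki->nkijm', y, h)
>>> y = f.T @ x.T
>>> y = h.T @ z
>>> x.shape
(19, 2)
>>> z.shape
(37, 37)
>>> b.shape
(19, 3, 2)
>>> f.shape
(2, 37, 5, 2, 17)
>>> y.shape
(5, 37)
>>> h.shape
(37, 5)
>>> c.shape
(2, 2, 2)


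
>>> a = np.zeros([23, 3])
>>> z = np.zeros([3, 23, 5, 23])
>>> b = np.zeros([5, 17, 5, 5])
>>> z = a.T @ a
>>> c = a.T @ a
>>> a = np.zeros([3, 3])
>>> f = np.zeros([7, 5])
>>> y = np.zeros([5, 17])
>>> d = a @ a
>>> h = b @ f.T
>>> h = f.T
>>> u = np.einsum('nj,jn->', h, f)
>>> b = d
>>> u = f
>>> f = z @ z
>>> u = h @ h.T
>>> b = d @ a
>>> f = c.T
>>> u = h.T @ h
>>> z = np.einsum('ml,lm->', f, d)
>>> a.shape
(3, 3)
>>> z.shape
()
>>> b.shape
(3, 3)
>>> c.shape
(3, 3)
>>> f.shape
(3, 3)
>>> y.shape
(5, 17)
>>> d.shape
(3, 3)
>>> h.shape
(5, 7)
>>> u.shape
(7, 7)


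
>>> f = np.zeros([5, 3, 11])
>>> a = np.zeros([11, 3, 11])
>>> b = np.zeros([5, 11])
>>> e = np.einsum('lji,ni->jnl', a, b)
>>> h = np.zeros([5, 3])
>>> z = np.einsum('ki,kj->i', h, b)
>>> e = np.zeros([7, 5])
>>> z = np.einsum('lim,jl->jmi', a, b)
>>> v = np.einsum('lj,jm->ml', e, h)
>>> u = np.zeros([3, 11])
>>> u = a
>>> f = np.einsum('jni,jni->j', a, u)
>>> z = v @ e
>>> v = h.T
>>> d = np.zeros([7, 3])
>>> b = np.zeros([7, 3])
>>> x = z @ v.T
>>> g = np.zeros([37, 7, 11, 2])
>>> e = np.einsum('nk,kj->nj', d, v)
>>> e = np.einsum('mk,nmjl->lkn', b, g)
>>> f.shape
(11,)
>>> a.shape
(11, 3, 11)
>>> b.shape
(7, 3)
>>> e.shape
(2, 3, 37)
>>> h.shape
(5, 3)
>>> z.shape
(3, 5)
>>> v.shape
(3, 5)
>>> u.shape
(11, 3, 11)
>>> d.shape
(7, 3)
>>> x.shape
(3, 3)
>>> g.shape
(37, 7, 11, 2)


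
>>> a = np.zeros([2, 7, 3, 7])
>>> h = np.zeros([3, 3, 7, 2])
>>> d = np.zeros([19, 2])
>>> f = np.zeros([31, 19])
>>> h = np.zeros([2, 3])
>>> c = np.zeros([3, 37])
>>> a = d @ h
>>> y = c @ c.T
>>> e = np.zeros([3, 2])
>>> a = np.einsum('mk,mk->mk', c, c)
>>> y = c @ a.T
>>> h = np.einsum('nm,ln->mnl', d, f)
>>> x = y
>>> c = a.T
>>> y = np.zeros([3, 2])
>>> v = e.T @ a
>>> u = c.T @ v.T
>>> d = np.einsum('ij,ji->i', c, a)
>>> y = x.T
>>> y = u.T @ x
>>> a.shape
(3, 37)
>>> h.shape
(2, 19, 31)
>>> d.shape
(37,)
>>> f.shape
(31, 19)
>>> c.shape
(37, 3)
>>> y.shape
(2, 3)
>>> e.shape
(3, 2)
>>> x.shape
(3, 3)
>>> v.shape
(2, 37)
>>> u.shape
(3, 2)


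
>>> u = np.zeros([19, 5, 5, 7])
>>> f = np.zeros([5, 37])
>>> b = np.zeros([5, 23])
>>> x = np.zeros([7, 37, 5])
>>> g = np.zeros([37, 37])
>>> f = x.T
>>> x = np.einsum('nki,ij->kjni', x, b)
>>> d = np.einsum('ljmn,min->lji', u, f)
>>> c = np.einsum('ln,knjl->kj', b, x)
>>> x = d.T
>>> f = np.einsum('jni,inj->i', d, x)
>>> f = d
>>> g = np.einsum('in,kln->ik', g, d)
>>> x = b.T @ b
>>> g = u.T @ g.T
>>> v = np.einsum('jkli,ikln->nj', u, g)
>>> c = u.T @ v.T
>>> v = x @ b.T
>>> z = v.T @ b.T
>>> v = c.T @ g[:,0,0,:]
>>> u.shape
(19, 5, 5, 7)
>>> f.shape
(19, 5, 37)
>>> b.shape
(5, 23)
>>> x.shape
(23, 23)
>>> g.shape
(7, 5, 5, 37)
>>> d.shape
(19, 5, 37)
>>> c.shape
(7, 5, 5, 37)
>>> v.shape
(37, 5, 5, 37)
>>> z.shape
(5, 5)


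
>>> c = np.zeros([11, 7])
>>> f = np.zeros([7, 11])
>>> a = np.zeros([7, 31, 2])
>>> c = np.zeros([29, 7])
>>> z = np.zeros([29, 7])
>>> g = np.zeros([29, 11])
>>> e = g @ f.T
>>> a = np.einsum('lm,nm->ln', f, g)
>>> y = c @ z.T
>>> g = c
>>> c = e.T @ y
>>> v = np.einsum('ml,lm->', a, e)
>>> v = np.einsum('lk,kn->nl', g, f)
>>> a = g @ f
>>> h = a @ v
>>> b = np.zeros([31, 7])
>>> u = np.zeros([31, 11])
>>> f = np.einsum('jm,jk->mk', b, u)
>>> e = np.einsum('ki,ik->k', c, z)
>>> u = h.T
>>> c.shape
(7, 29)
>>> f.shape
(7, 11)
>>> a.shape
(29, 11)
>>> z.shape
(29, 7)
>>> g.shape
(29, 7)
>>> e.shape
(7,)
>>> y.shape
(29, 29)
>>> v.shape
(11, 29)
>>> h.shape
(29, 29)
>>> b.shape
(31, 7)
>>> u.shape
(29, 29)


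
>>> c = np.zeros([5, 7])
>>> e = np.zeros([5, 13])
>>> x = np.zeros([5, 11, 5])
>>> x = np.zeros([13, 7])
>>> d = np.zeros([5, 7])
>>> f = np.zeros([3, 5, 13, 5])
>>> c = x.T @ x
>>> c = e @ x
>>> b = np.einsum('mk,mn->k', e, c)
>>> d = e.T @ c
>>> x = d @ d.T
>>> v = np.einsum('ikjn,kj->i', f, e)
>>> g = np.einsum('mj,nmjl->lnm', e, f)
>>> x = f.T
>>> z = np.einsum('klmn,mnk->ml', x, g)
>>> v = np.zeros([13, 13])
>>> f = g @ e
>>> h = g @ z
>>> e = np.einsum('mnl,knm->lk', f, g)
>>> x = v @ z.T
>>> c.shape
(5, 7)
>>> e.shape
(13, 5)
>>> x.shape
(13, 5)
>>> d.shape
(13, 7)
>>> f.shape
(5, 3, 13)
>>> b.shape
(13,)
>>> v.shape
(13, 13)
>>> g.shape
(5, 3, 5)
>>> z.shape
(5, 13)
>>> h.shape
(5, 3, 13)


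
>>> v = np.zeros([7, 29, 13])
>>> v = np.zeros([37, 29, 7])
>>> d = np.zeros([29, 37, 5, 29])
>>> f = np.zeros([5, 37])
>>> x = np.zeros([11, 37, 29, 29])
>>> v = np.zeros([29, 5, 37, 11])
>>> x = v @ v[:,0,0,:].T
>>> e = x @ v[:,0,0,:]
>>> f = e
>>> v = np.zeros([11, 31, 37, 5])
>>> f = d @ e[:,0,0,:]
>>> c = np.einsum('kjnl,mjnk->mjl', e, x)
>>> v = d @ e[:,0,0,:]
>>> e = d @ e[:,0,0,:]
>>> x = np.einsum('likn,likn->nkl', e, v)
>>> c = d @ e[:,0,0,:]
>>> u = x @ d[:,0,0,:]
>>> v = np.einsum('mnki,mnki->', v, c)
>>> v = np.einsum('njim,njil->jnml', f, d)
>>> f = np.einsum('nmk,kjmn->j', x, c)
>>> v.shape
(37, 29, 11, 29)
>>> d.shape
(29, 37, 5, 29)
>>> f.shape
(37,)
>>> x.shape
(11, 5, 29)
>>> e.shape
(29, 37, 5, 11)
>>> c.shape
(29, 37, 5, 11)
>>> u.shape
(11, 5, 29)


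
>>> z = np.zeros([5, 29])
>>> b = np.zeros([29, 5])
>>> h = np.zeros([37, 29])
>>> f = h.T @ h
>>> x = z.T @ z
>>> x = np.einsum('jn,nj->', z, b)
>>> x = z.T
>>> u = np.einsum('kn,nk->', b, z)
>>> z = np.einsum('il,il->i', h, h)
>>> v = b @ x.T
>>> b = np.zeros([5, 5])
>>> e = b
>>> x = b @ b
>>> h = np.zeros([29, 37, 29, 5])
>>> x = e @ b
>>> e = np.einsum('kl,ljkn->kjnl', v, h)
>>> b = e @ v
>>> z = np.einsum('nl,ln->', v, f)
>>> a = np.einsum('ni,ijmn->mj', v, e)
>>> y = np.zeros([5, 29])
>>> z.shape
()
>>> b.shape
(29, 37, 5, 29)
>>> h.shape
(29, 37, 29, 5)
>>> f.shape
(29, 29)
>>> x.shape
(5, 5)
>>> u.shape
()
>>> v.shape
(29, 29)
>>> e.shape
(29, 37, 5, 29)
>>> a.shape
(5, 37)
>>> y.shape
(5, 29)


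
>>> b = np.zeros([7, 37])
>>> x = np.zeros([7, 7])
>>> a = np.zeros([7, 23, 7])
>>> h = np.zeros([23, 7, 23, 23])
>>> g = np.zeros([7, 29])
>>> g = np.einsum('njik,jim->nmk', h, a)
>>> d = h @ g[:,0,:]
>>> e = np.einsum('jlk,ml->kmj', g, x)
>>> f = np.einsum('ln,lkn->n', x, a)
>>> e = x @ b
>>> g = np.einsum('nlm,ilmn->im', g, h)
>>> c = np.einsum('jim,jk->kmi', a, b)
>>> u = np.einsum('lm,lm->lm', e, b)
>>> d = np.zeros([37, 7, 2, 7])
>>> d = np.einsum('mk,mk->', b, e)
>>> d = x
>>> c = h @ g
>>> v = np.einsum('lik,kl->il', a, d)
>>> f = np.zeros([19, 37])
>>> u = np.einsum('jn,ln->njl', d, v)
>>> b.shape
(7, 37)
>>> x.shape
(7, 7)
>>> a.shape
(7, 23, 7)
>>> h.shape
(23, 7, 23, 23)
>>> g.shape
(23, 23)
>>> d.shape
(7, 7)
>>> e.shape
(7, 37)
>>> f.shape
(19, 37)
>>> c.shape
(23, 7, 23, 23)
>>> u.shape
(7, 7, 23)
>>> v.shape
(23, 7)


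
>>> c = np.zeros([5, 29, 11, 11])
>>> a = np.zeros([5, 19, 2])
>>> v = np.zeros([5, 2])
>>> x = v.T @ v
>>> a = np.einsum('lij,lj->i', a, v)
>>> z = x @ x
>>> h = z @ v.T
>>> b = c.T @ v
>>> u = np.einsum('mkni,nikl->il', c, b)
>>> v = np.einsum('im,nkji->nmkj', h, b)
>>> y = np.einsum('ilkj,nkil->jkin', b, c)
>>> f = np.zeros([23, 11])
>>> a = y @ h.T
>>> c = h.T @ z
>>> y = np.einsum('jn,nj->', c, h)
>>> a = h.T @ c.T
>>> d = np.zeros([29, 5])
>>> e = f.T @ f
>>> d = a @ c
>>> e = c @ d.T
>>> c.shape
(5, 2)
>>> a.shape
(5, 5)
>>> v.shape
(11, 5, 11, 29)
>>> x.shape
(2, 2)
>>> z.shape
(2, 2)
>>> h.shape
(2, 5)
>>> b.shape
(11, 11, 29, 2)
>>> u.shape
(11, 2)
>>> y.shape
()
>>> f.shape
(23, 11)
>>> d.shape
(5, 2)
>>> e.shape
(5, 5)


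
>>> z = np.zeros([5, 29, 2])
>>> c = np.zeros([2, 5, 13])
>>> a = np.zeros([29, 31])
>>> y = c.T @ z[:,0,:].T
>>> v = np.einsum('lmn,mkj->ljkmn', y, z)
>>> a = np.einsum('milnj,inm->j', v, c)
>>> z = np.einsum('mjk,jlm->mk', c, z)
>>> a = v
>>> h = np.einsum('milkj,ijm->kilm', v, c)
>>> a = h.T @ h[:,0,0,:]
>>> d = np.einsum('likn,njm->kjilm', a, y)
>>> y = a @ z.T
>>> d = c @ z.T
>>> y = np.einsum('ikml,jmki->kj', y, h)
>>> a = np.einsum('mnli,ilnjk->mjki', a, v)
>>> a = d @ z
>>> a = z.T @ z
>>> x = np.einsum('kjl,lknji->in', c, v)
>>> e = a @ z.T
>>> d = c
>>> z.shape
(2, 13)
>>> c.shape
(2, 5, 13)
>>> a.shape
(13, 13)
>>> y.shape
(29, 5)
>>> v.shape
(13, 2, 29, 5, 5)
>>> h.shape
(5, 2, 29, 13)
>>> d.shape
(2, 5, 13)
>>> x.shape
(5, 29)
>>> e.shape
(13, 2)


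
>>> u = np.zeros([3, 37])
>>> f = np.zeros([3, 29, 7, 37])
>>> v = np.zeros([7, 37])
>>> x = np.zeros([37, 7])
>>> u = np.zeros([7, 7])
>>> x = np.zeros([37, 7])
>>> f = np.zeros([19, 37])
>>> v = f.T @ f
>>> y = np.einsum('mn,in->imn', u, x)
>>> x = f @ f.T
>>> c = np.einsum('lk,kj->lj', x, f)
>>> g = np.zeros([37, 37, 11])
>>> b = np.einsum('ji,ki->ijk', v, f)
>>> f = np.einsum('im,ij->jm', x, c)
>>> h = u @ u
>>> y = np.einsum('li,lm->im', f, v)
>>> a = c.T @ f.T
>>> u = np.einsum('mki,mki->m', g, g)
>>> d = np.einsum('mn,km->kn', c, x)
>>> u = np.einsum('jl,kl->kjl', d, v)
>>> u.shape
(37, 19, 37)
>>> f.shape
(37, 19)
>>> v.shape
(37, 37)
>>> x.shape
(19, 19)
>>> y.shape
(19, 37)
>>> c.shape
(19, 37)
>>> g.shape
(37, 37, 11)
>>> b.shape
(37, 37, 19)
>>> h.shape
(7, 7)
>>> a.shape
(37, 37)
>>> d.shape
(19, 37)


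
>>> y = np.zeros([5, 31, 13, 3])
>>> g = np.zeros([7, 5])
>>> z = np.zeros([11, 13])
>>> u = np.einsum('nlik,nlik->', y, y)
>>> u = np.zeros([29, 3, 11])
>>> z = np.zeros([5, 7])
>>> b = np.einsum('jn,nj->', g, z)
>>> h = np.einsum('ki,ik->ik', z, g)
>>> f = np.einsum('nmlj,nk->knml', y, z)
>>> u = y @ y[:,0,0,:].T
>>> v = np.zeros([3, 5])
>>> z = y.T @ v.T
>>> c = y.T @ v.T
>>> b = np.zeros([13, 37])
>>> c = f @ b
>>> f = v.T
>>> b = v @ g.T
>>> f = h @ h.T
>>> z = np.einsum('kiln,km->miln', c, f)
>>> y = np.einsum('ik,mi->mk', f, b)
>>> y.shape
(3, 7)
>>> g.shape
(7, 5)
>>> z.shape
(7, 5, 31, 37)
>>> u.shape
(5, 31, 13, 5)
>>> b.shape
(3, 7)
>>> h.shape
(7, 5)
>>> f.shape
(7, 7)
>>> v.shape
(3, 5)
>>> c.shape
(7, 5, 31, 37)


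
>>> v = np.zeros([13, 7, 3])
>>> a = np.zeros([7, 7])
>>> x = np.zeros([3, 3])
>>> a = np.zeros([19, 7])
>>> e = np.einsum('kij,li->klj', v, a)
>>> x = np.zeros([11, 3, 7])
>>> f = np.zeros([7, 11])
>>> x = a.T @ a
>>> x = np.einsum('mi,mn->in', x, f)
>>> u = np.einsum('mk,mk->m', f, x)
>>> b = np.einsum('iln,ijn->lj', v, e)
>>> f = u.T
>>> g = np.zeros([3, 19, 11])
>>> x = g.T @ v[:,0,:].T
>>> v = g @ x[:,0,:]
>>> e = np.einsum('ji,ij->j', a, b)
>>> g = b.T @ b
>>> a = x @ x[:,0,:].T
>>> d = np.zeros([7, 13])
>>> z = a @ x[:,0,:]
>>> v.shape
(3, 19, 13)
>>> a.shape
(11, 19, 11)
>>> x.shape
(11, 19, 13)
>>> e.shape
(19,)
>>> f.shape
(7,)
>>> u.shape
(7,)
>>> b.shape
(7, 19)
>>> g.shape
(19, 19)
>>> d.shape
(7, 13)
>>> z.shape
(11, 19, 13)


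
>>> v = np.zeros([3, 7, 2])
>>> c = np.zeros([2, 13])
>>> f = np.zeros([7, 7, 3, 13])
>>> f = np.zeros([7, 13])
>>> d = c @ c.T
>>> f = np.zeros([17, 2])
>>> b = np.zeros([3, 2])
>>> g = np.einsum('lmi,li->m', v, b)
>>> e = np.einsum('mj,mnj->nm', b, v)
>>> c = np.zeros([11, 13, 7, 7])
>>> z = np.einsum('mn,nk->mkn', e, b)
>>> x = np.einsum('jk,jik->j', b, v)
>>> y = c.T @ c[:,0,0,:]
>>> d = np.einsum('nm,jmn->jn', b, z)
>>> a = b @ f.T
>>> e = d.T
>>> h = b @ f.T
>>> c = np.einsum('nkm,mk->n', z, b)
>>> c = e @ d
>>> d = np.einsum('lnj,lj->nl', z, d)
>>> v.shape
(3, 7, 2)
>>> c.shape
(3, 3)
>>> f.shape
(17, 2)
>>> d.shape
(2, 7)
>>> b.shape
(3, 2)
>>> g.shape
(7,)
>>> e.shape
(3, 7)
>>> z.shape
(7, 2, 3)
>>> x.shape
(3,)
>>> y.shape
(7, 7, 13, 7)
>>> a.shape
(3, 17)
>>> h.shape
(3, 17)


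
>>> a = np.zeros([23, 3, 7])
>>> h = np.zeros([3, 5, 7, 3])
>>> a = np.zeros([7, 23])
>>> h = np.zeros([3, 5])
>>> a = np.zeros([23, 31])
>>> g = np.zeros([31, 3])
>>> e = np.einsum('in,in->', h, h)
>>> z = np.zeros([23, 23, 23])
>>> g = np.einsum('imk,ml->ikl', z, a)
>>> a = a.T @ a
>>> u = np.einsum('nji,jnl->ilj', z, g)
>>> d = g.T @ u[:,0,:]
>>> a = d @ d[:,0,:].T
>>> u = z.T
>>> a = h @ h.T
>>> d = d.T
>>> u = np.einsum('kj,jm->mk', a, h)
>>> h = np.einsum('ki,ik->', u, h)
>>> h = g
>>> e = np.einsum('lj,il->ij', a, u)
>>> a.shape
(3, 3)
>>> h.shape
(23, 23, 31)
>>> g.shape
(23, 23, 31)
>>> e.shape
(5, 3)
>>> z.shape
(23, 23, 23)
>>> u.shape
(5, 3)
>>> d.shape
(23, 23, 31)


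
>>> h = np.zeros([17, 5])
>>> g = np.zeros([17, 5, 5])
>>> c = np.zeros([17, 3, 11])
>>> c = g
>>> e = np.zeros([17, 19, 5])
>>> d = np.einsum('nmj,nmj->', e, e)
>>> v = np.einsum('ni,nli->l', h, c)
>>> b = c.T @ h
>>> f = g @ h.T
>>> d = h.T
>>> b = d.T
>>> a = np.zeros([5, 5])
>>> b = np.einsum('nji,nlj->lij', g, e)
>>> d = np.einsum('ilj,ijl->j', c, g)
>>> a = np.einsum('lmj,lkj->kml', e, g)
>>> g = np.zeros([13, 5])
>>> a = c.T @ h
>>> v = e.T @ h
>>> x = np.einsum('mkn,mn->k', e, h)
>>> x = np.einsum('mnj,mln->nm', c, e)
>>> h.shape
(17, 5)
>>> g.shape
(13, 5)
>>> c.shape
(17, 5, 5)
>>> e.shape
(17, 19, 5)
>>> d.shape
(5,)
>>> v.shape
(5, 19, 5)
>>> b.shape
(19, 5, 5)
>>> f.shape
(17, 5, 17)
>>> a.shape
(5, 5, 5)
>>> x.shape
(5, 17)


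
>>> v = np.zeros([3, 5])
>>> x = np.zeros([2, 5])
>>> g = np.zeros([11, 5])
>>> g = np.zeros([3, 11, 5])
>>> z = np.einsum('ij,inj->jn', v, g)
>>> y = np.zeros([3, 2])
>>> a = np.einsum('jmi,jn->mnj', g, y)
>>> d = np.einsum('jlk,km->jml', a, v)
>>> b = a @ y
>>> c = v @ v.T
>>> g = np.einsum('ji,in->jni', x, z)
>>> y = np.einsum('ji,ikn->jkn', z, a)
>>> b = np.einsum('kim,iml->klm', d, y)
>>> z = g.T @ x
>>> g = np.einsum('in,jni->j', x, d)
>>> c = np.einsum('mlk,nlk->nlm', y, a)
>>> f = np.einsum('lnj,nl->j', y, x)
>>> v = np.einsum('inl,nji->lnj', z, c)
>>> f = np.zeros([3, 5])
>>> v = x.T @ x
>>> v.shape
(5, 5)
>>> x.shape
(2, 5)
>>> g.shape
(11,)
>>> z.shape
(5, 11, 5)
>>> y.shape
(5, 2, 3)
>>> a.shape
(11, 2, 3)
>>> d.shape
(11, 5, 2)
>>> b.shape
(11, 3, 2)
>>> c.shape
(11, 2, 5)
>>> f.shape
(3, 5)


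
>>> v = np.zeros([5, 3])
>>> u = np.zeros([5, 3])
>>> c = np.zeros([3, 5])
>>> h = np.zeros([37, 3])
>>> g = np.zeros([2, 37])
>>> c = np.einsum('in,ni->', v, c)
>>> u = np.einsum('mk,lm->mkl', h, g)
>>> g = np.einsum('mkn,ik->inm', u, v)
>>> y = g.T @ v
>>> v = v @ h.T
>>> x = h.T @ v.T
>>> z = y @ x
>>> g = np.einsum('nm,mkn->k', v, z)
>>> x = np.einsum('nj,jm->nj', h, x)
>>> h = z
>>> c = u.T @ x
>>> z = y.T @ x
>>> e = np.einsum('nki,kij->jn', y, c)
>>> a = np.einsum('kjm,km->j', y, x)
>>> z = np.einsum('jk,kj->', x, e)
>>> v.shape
(5, 37)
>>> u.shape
(37, 3, 2)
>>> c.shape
(2, 3, 3)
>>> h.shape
(37, 2, 5)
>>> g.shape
(2,)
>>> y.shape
(37, 2, 3)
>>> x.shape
(37, 3)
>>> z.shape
()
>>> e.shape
(3, 37)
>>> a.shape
(2,)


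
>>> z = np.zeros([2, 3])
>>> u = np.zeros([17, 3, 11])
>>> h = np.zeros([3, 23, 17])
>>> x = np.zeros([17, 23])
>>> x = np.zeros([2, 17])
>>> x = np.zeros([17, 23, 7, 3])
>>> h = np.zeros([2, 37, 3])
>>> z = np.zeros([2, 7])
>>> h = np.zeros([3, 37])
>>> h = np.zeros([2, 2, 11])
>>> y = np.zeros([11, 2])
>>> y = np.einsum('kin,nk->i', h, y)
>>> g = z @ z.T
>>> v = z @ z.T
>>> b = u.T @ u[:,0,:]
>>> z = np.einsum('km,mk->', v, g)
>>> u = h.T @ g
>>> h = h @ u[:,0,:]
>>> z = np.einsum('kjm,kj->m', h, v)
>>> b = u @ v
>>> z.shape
(2,)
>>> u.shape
(11, 2, 2)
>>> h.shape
(2, 2, 2)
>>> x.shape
(17, 23, 7, 3)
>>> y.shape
(2,)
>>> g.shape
(2, 2)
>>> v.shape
(2, 2)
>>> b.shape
(11, 2, 2)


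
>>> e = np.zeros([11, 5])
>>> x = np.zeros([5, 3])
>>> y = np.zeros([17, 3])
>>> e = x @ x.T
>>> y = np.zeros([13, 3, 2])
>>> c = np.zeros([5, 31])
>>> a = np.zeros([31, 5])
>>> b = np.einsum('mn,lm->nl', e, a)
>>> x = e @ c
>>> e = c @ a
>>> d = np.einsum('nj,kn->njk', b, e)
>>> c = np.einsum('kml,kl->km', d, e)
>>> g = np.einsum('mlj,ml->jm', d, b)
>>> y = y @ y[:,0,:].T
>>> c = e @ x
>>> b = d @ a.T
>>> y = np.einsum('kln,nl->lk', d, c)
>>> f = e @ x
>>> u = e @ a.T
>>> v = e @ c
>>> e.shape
(5, 5)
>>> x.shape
(5, 31)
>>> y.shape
(31, 5)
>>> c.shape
(5, 31)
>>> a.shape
(31, 5)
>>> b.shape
(5, 31, 31)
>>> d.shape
(5, 31, 5)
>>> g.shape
(5, 5)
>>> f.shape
(5, 31)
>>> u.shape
(5, 31)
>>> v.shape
(5, 31)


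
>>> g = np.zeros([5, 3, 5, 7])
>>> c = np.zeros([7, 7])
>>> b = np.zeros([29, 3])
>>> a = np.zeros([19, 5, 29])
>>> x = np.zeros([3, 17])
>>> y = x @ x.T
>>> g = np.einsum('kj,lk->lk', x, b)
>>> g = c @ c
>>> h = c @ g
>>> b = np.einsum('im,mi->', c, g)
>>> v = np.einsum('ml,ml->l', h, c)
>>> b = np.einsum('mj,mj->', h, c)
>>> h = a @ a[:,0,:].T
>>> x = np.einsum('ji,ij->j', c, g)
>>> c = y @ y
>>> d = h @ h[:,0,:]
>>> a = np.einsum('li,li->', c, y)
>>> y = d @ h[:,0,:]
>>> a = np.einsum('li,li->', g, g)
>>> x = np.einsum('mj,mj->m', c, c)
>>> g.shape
(7, 7)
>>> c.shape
(3, 3)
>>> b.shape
()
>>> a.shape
()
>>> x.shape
(3,)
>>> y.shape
(19, 5, 19)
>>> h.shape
(19, 5, 19)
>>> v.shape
(7,)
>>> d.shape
(19, 5, 19)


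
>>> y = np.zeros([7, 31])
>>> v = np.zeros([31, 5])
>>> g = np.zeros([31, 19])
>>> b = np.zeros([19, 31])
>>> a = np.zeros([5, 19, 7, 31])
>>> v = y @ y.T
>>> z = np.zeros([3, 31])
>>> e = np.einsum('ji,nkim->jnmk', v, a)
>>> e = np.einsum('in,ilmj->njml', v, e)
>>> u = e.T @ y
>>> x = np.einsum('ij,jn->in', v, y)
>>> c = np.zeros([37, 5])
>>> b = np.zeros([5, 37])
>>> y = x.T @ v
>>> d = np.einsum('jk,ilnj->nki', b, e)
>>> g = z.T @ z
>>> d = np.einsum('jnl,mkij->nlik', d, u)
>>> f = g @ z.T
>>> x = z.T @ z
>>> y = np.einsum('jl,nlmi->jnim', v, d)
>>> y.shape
(7, 37, 31, 19)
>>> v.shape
(7, 7)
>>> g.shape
(31, 31)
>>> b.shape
(5, 37)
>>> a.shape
(5, 19, 7, 31)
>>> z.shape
(3, 31)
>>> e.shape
(7, 19, 31, 5)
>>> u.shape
(5, 31, 19, 31)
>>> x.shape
(31, 31)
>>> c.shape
(37, 5)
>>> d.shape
(37, 7, 19, 31)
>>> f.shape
(31, 3)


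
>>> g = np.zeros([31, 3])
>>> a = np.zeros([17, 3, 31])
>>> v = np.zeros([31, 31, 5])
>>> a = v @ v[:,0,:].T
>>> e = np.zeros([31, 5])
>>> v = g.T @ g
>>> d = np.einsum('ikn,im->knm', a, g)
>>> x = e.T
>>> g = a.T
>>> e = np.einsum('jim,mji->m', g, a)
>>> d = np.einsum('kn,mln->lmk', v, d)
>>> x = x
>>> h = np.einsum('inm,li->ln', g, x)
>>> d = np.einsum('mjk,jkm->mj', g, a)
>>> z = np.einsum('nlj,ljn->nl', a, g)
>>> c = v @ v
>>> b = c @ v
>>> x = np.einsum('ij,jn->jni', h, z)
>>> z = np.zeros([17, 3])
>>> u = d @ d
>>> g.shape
(31, 31, 31)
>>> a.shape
(31, 31, 31)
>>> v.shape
(3, 3)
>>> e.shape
(31,)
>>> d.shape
(31, 31)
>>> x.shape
(31, 31, 5)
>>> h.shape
(5, 31)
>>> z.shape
(17, 3)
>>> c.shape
(3, 3)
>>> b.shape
(3, 3)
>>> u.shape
(31, 31)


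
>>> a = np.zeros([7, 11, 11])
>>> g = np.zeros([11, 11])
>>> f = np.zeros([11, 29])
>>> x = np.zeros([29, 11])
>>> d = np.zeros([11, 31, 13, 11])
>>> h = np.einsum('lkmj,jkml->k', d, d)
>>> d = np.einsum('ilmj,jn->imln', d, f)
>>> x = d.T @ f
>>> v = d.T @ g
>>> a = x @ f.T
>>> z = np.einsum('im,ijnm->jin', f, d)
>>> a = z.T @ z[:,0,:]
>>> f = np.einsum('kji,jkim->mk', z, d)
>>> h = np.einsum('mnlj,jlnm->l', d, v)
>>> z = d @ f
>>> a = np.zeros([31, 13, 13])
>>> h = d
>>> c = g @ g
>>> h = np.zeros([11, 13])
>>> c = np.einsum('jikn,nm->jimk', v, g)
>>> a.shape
(31, 13, 13)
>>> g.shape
(11, 11)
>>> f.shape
(29, 13)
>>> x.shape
(29, 31, 13, 29)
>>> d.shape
(11, 13, 31, 29)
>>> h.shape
(11, 13)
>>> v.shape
(29, 31, 13, 11)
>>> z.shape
(11, 13, 31, 13)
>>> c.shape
(29, 31, 11, 13)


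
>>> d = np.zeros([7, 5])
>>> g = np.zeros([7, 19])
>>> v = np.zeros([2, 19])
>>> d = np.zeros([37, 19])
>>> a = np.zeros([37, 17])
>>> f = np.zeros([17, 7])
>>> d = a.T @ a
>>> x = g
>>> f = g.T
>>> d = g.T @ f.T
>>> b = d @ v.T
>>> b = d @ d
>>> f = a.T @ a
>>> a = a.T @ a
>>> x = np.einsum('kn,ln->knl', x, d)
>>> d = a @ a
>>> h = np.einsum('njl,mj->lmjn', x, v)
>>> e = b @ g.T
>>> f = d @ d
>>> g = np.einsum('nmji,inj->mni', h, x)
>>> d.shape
(17, 17)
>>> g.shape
(2, 19, 7)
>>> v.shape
(2, 19)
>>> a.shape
(17, 17)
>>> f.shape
(17, 17)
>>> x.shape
(7, 19, 19)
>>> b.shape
(19, 19)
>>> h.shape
(19, 2, 19, 7)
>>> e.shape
(19, 7)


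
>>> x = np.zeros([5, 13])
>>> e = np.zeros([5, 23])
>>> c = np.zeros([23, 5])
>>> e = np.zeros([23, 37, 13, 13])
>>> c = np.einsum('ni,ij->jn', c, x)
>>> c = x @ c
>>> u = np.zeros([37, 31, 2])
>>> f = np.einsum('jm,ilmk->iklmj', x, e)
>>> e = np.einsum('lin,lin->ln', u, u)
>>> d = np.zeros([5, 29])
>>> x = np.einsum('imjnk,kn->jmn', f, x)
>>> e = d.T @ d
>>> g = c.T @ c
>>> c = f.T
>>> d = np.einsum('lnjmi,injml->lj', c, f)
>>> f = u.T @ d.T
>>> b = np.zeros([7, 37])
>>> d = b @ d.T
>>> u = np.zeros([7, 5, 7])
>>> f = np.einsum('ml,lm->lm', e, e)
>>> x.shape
(37, 13, 13)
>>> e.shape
(29, 29)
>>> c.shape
(5, 13, 37, 13, 23)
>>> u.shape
(7, 5, 7)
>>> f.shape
(29, 29)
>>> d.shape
(7, 5)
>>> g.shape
(23, 23)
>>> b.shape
(7, 37)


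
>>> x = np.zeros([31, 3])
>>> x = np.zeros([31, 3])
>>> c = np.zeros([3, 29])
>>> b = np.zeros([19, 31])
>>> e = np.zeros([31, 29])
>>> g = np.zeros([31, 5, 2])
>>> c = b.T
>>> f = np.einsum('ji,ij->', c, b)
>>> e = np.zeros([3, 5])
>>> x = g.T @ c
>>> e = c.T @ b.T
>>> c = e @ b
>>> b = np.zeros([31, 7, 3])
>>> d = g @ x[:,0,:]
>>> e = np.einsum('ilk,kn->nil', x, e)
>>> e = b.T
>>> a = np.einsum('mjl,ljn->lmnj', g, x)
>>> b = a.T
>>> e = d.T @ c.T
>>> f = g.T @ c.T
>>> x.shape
(2, 5, 19)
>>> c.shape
(19, 31)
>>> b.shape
(5, 19, 31, 2)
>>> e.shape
(19, 5, 19)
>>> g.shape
(31, 5, 2)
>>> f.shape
(2, 5, 19)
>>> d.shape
(31, 5, 19)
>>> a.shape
(2, 31, 19, 5)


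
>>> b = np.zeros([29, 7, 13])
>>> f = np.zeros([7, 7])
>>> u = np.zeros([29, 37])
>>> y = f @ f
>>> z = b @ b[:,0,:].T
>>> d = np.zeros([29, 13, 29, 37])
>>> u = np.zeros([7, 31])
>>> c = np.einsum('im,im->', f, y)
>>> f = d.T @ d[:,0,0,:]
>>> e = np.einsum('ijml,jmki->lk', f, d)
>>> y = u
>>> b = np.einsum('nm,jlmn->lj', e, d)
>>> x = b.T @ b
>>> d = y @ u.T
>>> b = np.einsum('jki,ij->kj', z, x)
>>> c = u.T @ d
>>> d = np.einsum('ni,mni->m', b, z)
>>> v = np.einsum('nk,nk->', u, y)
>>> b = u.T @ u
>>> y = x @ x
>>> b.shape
(31, 31)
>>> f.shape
(37, 29, 13, 37)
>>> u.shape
(7, 31)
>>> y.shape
(29, 29)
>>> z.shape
(29, 7, 29)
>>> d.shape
(29,)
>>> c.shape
(31, 7)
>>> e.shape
(37, 29)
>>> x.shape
(29, 29)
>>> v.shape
()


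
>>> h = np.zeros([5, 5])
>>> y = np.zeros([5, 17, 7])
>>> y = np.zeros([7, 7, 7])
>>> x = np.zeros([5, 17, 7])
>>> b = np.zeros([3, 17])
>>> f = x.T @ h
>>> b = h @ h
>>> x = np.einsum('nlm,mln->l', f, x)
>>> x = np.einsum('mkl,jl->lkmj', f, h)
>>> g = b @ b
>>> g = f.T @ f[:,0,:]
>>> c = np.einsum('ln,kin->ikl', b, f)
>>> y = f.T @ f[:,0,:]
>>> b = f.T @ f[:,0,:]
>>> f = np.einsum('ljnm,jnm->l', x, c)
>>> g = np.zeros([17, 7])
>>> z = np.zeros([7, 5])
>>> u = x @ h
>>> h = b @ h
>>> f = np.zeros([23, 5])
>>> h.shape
(5, 17, 5)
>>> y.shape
(5, 17, 5)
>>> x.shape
(5, 17, 7, 5)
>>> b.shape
(5, 17, 5)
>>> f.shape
(23, 5)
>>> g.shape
(17, 7)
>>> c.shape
(17, 7, 5)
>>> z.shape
(7, 5)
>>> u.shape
(5, 17, 7, 5)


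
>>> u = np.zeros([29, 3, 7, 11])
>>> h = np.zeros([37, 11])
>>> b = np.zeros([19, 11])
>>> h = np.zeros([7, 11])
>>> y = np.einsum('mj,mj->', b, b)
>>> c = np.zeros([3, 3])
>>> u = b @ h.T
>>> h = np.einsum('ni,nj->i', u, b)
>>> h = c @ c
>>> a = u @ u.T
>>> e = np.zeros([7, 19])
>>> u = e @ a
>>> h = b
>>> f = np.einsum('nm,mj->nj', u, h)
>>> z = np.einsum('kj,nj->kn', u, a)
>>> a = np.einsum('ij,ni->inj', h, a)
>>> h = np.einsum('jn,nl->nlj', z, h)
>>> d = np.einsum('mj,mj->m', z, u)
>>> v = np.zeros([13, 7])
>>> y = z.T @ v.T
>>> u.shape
(7, 19)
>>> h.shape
(19, 11, 7)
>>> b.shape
(19, 11)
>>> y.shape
(19, 13)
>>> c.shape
(3, 3)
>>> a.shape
(19, 19, 11)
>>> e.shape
(7, 19)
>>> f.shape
(7, 11)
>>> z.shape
(7, 19)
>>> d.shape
(7,)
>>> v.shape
(13, 7)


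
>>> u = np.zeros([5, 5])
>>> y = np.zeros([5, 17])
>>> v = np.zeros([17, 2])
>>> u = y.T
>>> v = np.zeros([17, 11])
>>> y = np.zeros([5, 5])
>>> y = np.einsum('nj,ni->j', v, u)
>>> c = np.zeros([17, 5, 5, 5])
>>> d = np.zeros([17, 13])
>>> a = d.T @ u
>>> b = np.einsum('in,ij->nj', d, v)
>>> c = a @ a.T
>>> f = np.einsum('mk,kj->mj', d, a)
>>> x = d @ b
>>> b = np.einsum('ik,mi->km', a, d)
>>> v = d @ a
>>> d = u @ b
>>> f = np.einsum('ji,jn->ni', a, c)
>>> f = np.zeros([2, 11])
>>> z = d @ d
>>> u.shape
(17, 5)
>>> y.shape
(11,)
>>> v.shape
(17, 5)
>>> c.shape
(13, 13)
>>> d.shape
(17, 17)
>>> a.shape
(13, 5)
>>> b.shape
(5, 17)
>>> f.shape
(2, 11)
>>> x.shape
(17, 11)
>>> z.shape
(17, 17)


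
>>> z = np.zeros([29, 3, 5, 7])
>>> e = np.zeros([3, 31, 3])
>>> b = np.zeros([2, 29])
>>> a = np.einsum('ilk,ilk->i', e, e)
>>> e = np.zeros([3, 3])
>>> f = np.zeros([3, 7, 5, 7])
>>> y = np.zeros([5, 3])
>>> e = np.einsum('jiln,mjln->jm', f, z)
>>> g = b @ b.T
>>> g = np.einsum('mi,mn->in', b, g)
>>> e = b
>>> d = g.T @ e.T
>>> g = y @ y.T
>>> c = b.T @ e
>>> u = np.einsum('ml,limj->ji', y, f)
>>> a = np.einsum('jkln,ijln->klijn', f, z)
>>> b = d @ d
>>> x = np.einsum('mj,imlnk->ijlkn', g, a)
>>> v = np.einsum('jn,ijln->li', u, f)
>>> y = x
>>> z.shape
(29, 3, 5, 7)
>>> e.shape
(2, 29)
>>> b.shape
(2, 2)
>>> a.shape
(7, 5, 29, 3, 7)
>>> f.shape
(3, 7, 5, 7)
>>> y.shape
(7, 5, 29, 7, 3)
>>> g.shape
(5, 5)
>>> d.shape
(2, 2)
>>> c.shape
(29, 29)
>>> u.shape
(7, 7)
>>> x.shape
(7, 5, 29, 7, 3)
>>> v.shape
(5, 3)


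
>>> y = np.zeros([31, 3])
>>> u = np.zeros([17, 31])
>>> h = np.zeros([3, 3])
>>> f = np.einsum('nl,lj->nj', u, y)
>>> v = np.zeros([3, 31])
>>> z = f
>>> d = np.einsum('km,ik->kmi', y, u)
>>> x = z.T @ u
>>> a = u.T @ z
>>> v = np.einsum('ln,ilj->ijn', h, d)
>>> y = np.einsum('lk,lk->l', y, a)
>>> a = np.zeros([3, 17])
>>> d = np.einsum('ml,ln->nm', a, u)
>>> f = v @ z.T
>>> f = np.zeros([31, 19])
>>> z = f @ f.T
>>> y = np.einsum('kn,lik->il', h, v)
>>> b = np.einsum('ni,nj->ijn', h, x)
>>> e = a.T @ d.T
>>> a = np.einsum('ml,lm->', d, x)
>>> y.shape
(17, 31)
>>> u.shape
(17, 31)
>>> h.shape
(3, 3)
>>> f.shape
(31, 19)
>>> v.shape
(31, 17, 3)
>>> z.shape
(31, 31)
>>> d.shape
(31, 3)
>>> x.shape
(3, 31)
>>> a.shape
()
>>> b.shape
(3, 31, 3)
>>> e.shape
(17, 31)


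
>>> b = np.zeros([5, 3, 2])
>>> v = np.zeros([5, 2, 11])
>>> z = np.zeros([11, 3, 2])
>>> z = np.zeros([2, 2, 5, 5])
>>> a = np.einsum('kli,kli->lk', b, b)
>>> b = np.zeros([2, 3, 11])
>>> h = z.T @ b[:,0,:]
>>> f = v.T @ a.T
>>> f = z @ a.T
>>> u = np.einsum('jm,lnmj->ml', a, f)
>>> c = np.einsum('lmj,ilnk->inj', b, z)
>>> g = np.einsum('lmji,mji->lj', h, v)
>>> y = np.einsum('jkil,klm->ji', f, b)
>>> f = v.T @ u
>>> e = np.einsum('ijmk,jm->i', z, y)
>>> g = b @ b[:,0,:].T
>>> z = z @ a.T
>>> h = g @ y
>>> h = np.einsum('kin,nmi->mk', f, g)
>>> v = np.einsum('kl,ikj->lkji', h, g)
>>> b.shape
(2, 3, 11)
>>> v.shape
(11, 3, 2, 2)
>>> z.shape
(2, 2, 5, 3)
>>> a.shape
(3, 5)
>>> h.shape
(3, 11)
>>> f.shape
(11, 2, 2)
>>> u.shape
(5, 2)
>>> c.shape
(2, 5, 11)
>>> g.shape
(2, 3, 2)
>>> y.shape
(2, 5)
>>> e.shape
(2,)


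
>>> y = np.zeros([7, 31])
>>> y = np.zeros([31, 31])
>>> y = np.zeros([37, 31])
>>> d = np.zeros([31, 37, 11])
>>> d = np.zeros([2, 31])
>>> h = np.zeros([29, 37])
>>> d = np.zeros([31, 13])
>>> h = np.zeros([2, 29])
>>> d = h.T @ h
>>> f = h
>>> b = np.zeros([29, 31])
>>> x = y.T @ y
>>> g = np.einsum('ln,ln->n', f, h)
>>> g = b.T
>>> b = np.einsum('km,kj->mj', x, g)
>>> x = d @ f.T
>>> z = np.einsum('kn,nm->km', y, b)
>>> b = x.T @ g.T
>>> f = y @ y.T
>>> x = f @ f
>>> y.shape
(37, 31)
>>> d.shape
(29, 29)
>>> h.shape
(2, 29)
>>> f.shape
(37, 37)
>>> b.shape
(2, 31)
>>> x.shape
(37, 37)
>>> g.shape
(31, 29)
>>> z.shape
(37, 29)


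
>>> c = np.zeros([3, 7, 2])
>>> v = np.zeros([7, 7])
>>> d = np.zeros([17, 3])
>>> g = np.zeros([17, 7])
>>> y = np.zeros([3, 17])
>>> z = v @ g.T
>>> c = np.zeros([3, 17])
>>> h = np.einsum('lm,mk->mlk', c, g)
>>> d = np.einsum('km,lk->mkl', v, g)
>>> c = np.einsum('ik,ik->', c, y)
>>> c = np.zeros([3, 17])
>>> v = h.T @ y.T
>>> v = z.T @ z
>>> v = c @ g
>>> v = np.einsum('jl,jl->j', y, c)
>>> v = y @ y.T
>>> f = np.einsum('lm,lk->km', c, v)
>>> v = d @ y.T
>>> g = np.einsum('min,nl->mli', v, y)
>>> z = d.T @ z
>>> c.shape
(3, 17)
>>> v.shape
(7, 7, 3)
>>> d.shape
(7, 7, 17)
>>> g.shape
(7, 17, 7)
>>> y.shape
(3, 17)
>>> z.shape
(17, 7, 17)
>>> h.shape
(17, 3, 7)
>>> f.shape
(3, 17)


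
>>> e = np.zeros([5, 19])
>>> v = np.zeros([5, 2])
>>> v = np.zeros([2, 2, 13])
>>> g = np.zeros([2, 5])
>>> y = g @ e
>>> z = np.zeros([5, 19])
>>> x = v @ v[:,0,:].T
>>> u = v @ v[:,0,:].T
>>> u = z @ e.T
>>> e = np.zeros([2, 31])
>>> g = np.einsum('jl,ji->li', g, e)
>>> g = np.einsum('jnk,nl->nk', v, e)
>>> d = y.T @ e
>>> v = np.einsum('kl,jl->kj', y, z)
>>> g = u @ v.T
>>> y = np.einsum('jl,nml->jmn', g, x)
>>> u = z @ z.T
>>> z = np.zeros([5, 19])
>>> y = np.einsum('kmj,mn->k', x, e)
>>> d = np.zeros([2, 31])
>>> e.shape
(2, 31)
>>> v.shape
(2, 5)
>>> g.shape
(5, 2)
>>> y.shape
(2,)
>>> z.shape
(5, 19)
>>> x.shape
(2, 2, 2)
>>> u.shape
(5, 5)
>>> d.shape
(2, 31)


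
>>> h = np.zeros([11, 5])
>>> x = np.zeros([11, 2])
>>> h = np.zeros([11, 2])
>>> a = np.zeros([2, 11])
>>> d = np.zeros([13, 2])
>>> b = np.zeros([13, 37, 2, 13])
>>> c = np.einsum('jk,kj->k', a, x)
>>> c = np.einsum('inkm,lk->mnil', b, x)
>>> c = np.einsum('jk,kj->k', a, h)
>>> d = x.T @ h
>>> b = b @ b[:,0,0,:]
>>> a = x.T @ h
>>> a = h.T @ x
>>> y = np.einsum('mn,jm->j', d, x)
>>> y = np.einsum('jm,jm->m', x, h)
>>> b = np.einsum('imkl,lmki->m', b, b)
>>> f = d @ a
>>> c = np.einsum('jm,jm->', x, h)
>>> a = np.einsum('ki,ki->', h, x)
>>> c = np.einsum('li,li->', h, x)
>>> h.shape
(11, 2)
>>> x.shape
(11, 2)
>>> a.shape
()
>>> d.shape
(2, 2)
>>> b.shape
(37,)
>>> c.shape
()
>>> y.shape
(2,)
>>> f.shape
(2, 2)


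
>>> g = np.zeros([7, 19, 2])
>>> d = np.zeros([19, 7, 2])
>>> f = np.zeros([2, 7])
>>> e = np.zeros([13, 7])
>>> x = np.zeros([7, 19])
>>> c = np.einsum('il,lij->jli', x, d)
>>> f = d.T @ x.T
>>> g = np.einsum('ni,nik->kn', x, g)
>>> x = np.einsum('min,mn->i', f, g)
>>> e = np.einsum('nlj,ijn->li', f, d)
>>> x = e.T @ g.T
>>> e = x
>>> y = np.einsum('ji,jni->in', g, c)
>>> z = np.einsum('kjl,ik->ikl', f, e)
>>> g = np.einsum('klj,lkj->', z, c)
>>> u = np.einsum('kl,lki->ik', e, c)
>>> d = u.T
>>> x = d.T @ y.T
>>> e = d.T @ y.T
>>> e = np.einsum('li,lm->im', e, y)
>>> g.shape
()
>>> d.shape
(19, 7)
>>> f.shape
(2, 7, 7)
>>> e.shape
(7, 19)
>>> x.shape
(7, 7)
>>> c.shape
(2, 19, 7)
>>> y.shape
(7, 19)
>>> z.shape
(19, 2, 7)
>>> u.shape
(7, 19)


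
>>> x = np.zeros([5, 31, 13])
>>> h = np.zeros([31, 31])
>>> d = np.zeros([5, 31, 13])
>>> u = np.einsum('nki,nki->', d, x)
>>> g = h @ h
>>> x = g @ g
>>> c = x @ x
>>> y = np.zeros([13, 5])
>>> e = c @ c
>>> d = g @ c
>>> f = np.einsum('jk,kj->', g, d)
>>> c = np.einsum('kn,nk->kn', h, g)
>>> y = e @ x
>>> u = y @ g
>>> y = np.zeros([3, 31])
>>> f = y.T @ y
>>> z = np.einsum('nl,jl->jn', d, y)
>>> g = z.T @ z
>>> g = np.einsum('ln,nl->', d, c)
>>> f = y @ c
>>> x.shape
(31, 31)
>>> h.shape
(31, 31)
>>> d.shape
(31, 31)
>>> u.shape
(31, 31)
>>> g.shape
()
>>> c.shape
(31, 31)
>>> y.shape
(3, 31)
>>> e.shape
(31, 31)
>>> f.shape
(3, 31)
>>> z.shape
(3, 31)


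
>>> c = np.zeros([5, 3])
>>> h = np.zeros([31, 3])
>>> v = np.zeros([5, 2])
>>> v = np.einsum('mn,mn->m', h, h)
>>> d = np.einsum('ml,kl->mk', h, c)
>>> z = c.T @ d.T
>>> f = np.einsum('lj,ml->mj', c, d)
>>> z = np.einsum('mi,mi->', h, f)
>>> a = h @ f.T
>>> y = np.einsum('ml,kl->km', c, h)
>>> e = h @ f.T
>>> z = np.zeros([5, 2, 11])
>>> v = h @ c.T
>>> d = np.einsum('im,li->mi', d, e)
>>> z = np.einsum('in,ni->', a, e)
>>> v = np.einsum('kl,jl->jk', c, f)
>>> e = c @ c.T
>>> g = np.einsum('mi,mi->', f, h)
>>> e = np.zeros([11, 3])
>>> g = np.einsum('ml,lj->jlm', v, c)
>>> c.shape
(5, 3)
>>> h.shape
(31, 3)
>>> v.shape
(31, 5)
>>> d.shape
(5, 31)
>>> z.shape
()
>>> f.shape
(31, 3)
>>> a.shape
(31, 31)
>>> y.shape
(31, 5)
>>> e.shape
(11, 3)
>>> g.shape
(3, 5, 31)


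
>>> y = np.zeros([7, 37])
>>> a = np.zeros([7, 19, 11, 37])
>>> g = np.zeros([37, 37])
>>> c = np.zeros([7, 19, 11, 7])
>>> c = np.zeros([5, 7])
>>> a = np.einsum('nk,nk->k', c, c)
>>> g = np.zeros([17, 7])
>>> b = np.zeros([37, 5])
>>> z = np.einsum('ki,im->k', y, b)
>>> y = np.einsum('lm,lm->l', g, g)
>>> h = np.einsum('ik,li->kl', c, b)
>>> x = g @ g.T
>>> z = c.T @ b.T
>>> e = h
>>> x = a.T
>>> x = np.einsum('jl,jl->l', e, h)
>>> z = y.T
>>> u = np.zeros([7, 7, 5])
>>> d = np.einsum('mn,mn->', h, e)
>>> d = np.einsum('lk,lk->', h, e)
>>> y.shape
(17,)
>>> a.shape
(7,)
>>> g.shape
(17, 7)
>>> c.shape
(5, 7)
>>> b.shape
(37, 5)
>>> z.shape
(17,)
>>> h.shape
(7, 37)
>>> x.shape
(37,)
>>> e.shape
(7, 37)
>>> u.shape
(7, 7, 5)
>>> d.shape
()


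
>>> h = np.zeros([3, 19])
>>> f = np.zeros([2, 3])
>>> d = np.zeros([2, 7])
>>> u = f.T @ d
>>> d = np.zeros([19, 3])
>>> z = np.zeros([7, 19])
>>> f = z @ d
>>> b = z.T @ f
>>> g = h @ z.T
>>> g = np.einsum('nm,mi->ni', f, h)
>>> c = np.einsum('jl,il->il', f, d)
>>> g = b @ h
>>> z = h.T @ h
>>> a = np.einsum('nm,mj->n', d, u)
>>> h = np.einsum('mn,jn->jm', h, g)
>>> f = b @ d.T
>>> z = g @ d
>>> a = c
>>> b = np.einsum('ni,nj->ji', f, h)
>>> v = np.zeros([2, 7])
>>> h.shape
(19, 3)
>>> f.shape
(19, 19)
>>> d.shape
(19, 3)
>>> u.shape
(3, 7)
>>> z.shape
(19, 3)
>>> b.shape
(3, 19)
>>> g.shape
(19, 19)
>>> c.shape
(19, 3)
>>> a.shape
(19, 3)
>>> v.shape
(2, 7)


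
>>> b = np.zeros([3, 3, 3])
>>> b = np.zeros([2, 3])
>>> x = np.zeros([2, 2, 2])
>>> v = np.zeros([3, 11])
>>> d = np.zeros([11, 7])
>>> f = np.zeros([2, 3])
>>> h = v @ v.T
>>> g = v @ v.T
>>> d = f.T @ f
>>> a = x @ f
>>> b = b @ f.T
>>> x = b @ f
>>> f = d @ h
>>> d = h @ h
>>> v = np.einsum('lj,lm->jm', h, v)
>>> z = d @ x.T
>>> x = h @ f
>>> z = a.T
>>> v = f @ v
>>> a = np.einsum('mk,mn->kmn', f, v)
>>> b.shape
(2, 2)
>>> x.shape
(3, 3)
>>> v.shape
(3, 11)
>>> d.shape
(3, 3)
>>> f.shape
(3, 3)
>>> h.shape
(3, 3)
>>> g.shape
(3, 3)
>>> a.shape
(3, 3, 11)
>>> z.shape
(3, 2, 2)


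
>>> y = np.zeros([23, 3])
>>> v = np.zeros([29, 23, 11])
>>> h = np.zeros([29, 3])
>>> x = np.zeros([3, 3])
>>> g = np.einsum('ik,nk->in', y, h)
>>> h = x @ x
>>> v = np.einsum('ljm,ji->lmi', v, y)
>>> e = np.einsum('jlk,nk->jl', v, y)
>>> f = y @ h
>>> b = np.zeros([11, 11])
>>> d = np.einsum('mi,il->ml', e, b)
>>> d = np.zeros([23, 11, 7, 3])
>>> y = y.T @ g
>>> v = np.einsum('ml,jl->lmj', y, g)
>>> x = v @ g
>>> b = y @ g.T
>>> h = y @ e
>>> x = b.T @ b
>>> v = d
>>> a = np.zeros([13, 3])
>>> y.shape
(3, 29)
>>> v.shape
(23, 11, 7, 3)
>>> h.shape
(3, 11)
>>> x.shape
(23, 23)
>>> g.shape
(23, 29)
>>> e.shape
(29, 11)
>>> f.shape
(23, 3)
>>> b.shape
(3, 23)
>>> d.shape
(23, 11, 7, 3)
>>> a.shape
(13, 3)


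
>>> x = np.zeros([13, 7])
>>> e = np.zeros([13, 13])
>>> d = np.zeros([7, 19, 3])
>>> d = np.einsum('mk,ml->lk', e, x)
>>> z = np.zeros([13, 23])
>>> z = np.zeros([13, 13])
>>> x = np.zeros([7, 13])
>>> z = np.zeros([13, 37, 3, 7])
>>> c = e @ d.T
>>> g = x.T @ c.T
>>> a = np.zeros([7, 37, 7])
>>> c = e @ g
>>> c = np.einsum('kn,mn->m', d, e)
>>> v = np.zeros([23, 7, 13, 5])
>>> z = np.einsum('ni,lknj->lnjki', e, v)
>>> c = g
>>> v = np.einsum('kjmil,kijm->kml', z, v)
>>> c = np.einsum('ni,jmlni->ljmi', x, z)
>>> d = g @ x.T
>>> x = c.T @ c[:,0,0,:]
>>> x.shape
(13, 13, 23, 13)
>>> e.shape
(13, 13)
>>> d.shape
(13, 7)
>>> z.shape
(23, 13, 5, 7, 13)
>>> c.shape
(5, 23, 13, 13)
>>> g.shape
(13, 13)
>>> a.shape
(7, 37, 7)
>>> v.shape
(23, 5, 13)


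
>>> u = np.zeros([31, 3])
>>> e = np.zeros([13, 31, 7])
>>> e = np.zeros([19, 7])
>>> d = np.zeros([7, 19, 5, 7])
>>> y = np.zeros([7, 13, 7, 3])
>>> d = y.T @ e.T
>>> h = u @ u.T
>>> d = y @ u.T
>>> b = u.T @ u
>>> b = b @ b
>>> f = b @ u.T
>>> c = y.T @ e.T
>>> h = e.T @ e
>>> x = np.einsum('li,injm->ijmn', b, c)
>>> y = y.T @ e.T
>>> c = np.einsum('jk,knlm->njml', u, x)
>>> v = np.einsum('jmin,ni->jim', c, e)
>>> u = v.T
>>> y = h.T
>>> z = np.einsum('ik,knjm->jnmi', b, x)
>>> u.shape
(31, 7, 13)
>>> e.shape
(19, 7)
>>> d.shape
(7, 13, 7, 31)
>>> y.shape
(7, 7)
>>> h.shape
(7, 7)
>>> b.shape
(3, 3)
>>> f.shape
(3, 31)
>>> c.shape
(13, 31, 7, 19)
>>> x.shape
(3, 13, 19, 7)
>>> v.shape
(13, 7, 31)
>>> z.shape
(19, 13, 7, 3)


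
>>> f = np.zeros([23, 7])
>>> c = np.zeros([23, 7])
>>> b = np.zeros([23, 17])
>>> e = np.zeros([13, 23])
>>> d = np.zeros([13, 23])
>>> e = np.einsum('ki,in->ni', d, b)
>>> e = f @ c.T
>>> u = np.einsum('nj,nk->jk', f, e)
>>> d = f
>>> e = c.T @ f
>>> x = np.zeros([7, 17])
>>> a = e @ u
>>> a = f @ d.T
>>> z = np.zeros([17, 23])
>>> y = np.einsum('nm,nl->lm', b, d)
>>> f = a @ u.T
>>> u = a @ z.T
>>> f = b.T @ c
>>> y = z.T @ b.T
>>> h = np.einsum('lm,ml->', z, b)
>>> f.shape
(17, 7)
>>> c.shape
(23, 7)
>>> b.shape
(23, 17)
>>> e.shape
(7, 7)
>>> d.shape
(23, 7)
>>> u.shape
(23, 17)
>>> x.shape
(7, 17)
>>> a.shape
(23, 23)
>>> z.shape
(17, 23)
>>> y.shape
(23, 23)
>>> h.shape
()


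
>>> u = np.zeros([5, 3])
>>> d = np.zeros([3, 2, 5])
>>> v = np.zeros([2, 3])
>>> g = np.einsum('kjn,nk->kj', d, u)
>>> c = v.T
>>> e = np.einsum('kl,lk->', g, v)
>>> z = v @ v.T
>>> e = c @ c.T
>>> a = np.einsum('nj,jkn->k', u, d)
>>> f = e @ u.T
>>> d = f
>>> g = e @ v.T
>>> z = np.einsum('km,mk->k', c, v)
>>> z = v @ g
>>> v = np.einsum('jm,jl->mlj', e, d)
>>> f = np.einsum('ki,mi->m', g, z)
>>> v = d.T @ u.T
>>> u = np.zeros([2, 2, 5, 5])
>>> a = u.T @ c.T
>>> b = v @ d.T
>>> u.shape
(2, 2, 5, 5)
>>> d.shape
(3, 5)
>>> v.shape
(5, 5)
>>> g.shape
(3, 2)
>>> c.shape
(3, 2)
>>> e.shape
(3, 3)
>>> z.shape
(2, 2)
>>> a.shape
(5, 5, 2, 3)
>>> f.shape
(2,)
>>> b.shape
(5, 3)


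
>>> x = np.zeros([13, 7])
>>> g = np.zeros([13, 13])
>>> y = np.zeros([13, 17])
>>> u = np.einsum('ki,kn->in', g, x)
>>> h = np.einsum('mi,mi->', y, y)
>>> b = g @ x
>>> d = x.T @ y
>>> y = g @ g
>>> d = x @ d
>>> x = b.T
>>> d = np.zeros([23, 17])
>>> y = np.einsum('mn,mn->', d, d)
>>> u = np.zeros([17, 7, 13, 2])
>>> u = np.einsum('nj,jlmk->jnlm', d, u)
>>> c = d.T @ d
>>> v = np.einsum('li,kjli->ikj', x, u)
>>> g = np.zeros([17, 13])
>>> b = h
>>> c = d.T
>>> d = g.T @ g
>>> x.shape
(7, 13)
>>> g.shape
(17, 13)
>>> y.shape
()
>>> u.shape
(17, 23, 7, 13)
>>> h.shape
()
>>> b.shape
()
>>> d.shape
(13, 13)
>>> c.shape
(17, 23)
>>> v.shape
(13, 17, 23)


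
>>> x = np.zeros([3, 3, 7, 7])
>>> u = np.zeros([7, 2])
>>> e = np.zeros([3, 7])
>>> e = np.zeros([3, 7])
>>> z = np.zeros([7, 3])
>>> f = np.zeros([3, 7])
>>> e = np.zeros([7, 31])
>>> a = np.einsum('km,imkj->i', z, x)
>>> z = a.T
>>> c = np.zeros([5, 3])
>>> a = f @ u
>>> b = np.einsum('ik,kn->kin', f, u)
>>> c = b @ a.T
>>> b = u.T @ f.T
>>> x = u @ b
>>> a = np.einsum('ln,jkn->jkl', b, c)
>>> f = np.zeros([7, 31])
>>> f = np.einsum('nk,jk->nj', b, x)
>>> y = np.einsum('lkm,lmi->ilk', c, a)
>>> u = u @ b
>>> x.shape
(7, 3)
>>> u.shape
(7, 3)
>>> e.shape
(7, 31)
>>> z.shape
(3,)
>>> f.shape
(2, 7)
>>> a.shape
(7, 3, 2)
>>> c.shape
(7, 3, 3)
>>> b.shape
(2, 3)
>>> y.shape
(2, 7, 3)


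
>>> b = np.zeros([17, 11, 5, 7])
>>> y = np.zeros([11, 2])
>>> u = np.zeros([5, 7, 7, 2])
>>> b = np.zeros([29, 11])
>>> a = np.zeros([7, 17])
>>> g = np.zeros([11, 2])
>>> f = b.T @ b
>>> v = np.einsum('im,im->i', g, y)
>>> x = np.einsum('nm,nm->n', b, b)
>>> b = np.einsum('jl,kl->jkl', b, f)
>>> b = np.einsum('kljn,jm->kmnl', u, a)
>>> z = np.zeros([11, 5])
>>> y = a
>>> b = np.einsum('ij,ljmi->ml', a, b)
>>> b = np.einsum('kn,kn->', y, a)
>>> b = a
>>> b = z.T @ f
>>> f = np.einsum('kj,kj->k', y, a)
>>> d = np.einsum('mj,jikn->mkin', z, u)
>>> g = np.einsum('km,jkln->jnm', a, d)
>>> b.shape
(5, 11)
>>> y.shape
(7, 17)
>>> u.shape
(5, 7, 7, 2)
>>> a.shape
(7, 17)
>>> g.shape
(11, 2, 17)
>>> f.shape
(7,)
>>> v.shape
(11,)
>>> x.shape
(29,)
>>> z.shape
(11, 5)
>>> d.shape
(11, 7, 7, 2)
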